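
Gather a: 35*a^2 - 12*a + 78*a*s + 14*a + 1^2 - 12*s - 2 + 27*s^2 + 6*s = 35*a^2 + a*(78*s + 2) + 27*s^2 - 6*s - 1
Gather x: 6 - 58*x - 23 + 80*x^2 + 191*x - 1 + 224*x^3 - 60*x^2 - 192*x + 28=224*x^3 + 20*x^2 - 59*x + 10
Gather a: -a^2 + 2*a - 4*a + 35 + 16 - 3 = -a^2 - 2*a + 48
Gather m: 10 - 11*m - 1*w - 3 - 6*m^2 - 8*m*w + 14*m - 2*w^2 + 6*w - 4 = -6*m^2 + m*(3 - 8*w) - 2*w^2 + 5*w + 3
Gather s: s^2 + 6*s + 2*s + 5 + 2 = s^2 + 8*s + 7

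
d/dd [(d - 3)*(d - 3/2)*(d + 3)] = 3*d^2 - 3*d - 9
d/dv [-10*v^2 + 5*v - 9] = 5 - 20*v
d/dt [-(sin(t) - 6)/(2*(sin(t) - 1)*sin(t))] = (cos(t) - 12/tan(t) + 6*cos(t)/sin(t)^2)/(2*(sin(t) - 1)^2)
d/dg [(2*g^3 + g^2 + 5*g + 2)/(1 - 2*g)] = (-8*g^3 + 4*g^2 + 2*g + 9)/(4*g^2 - 4*g + 1)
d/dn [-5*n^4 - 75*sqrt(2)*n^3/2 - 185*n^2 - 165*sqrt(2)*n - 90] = -20*n^3 - 225*sqrt(2)*n^2/2 - 370*n - 165*sqrt(2)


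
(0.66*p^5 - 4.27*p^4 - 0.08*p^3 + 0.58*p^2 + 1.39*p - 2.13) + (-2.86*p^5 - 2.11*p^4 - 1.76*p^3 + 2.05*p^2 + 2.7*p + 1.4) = -2.2*p^5 - 6.38*p^4 - 1.84*p^3 + 2.63*p^2 + 4.09*p - 0.73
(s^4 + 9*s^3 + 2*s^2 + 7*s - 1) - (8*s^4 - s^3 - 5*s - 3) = -7*s^4 + 10*s^3 + 2*s^2 + 12*s + 2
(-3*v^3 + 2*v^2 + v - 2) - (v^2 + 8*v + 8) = -3*v^3 + v^2 - 7*v - 10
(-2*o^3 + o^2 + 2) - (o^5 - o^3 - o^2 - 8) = -o^5 - o^3 + 2*o^2 + 10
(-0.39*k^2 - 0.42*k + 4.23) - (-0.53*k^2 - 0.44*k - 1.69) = 0.14*k^2 + 0.02*k + 5.92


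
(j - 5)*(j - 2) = j^2 - 7*j + 10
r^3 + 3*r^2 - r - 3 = (r - 1)*(r + 1)*(r + 3)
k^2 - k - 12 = (k - 4)*(k + 3)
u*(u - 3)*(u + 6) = u^3 + 3*u^2 - 18*u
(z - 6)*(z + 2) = z^2 - 4*z - 12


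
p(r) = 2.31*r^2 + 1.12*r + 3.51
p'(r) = 4.62*r + 1.12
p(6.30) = 102.25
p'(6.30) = 30.23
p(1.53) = 10.63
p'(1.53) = 8.19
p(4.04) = 45.74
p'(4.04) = 19.78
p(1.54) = 10.71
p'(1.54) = 8.23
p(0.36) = 4.21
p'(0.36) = 2.78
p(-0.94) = 4.50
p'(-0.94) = -3.22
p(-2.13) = 11.60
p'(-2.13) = -8.72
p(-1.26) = 5.77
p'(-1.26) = -4.70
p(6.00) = 93.39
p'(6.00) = 28.84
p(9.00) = 200.70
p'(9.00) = 42.70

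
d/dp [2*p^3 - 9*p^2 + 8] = 6*p*(p - 3)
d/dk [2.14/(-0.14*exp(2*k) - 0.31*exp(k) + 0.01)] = (0.5992*exp(k) + 0.6634)*exp(k)/(0.14*exp(2*k) + 0.31*exp(k) - 0.01)^2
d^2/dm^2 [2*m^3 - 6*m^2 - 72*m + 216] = 12*m - 12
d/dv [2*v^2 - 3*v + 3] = 4*v - 3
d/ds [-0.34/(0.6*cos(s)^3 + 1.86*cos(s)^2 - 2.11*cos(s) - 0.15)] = (-0.612*cos(s)^2 - 1.2648*cos(s) + 0.7174)*sin(s)/(0.6*cos(s)^3 + 1.86*cos(s)^2 - 2.11*cos(s) - 0.15)^2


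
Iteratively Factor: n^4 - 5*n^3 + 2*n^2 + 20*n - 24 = (n + 2)*(n^3 - 7*n^2 + 16*n - 12) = (n - 3)*(n + 2)*(n^2 - 4*n + 4) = (n - 3)*(n - 2)*(n + 2)*(n - 2)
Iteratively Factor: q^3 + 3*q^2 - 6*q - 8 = (q + 4)*(q^2 - q - 2) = (q + 1)*(q + 4)*(q - 2)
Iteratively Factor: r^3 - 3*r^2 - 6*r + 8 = (r - 1)*(r^2 - 2*r - 8) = (r - 1)*(r + 2)*(r - 4)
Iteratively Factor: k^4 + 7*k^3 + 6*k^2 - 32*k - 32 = (k + 4)*(k^3 + 3*k^2 - 6*k - 8) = (k + 1)*(k + 4)*(k^2 + 2*k - 8) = (k + 1)*(k + 4)^2*(k - 2)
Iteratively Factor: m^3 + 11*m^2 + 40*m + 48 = (m + 3)*(m^2 + 8*m + 16) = (m + 3)*(m + 4)*(m + 4)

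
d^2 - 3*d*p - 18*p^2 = (d - 6*p)*(d + 3*p)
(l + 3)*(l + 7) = l^2 + 10*l + 21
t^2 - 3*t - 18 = (t - 6)*(t + 3)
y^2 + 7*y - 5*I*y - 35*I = (y + 7)*(y - 5*I)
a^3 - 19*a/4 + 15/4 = (a - 3/2)*(a - 1)*(a + 5/2)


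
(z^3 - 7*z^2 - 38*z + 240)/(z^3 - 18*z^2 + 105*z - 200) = (z + 6)/(z - 5)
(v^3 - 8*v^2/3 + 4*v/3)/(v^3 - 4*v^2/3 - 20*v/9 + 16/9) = 3*v/(3*v + 4)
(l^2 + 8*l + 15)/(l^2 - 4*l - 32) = (l^2 + 8*l + 15)/(l^2 - 4*l - 32)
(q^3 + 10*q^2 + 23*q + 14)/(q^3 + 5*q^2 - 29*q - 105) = (q^2 + 3*q + 2)/(q^2 - 2*q - 15)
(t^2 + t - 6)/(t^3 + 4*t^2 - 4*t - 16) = (t + 3)/(t^2 + 6*t + 8)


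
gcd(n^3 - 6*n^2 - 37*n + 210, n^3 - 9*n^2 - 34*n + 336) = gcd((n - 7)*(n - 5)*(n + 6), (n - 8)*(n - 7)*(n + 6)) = n^2 - n - 42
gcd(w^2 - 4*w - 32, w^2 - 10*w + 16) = w - 8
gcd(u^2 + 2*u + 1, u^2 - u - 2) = u + 1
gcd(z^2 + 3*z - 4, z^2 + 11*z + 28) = z + 4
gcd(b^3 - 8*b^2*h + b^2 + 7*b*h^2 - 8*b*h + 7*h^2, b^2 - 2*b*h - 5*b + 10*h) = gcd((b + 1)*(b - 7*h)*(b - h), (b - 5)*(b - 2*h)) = 1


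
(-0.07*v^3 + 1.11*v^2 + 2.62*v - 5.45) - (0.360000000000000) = -0.07*v^3 + 1.11*v^2 + 2.62*v - 5.81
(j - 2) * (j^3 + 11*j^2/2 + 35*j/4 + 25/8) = j^4 + 7*j^3/2 - 9*j^2/4 - 115*j/8 - 25/4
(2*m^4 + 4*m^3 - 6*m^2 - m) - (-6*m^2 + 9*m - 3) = 2*m^4 + 4*m^3 - 10*m + 3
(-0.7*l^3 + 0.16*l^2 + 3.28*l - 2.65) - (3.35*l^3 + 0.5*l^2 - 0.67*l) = -4.05*l^3 - 0.34*l^2 + 3.95*l - 2.65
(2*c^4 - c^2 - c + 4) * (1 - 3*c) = -6*c^5 + 2*c^4 + 3*c^3 + 2*c^2 - 13*c + 4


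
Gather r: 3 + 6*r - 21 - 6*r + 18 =0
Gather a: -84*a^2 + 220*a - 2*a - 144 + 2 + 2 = -84*a^2 + 218*a - 140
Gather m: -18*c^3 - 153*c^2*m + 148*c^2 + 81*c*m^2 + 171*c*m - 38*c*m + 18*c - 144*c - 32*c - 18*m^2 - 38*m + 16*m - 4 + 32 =-18*c^3 + 148*c^2 - 158*c + m^2*(81*c - 18) + m*(-153*c^2 + 133*c - 22) + 28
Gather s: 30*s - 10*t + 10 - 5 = 30*s - 10*t + 5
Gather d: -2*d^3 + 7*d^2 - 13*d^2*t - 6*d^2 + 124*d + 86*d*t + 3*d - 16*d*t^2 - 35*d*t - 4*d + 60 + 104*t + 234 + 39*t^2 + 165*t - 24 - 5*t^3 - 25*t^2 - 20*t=-2*d^3 + d^2*(1 - 13*t) + d*(-16*t^2 + 51*t + 123) - 5*t^3 + 14*t^2 + 249*t + 270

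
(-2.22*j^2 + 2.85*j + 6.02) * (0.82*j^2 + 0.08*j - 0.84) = -1.8204*j^4 + 2.1594*j^3 + 7.0292*j^2 - 1.9124*j - 5.0568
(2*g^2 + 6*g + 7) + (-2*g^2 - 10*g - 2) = 5 - 4*g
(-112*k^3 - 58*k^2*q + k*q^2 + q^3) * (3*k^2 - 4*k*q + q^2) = -336*k^5 + 274*k^4*q + 123*k^3*q^2 - 59*k^2*q^3 - 3*k*q^4 + q^5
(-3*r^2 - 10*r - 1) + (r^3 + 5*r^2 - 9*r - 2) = r^3 + 2*r^2 - 19*r - 3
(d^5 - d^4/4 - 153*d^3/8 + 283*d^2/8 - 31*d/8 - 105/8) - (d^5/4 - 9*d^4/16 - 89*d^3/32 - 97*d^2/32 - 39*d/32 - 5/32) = 3*d^5/4 + 5*d^4/16 - 523*d^3/32 + 1229*d^2/32 - 85*d/32 - 415/32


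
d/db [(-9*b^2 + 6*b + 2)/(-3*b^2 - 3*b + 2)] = 3*(15*b^2 - 8*b + 6)/(9*b^4 + 18*b^3 - 3*b^2 - 12*b + 4)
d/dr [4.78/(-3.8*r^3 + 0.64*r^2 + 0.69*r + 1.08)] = (54.492*r^2 - 6.1184*r - 3.2982)/(-3.8*r^3 + 0.64*r^2 + 0.69*r + 1.08)^2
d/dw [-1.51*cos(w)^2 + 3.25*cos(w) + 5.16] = (3.02*cos(w) - 3.25)*sin(w)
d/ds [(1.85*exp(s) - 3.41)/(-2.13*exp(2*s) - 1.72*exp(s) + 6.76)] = (3.9405*exp(2*s) - 14.5266*exp(s) + 6.6408)*exp(s)/(4.5369*exp(4*s) + 7.3272*exp(3*s) - 25.8392*exp(2*s) - 23.2544*exp(s) + 45.6976)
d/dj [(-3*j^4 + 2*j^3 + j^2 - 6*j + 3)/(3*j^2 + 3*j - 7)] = (-18*j^5 - 21*j^4 + 96*j^3 - 21*j^2 - 32*j + 33)/(9*j^4 + 18*j^3 - 33*j^2 - 42*j + 49)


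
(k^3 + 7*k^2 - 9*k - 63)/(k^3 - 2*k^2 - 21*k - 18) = (k^2 + 4*k - 21)/(k^2 - 5*k - 6)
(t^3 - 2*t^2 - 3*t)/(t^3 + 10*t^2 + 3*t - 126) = t*(t + 1)/(t^2 + 13*t + 42)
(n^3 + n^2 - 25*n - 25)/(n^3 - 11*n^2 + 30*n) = (n^2 + 6*n + 5)/(n*(n - 6))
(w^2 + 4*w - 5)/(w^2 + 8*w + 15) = (w - 1)/(w + 3)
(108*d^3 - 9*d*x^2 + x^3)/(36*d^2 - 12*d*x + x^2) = 3*d + x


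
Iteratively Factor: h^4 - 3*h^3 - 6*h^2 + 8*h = (h)*(h^3 - 3*h^2 - 6*h + 8) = h*(h + 2)*(h^2 - 5*h + 4) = h*(h - 1)*(h + 2)*(h - 4)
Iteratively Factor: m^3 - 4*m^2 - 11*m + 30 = (m - 5)*(m^2 + m - 6) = (m - 5)*(m + 3)*(m - 2)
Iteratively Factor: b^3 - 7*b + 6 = (b - 2)*(b^2 + 2*b - 3) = (b - 2)*(b + 3)*(b - 1)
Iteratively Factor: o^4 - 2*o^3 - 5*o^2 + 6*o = (o - 1)*(o^3 - o^2 - 6*o) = (o - 1)*(o + 2)*(o^2 - 3*o) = o*(o - 1)*(o + 2)*(o - 3)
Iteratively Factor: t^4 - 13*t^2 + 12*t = (t - 1)*(t^3 + t^2 - 12*t) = (t - 1)*(t + 4)*(t^2 - 3*t) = t*(t - 1)*(t + 4)*(t - 3)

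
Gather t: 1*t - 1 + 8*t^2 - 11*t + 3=8*t^2 - 10*t + 2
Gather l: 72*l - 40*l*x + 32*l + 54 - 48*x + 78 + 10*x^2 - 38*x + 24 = l*(104 - 40*x) + 10*x^2 - 86*x + 156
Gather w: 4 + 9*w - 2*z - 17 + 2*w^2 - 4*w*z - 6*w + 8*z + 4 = 2*w^2 + w*(3 - 4*z) + 6*z - 9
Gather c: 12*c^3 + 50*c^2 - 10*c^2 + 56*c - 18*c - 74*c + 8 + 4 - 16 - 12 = 12*c^3 + 40*c^2 - 36*c - 16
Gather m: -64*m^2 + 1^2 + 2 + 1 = 4 - 64*m^2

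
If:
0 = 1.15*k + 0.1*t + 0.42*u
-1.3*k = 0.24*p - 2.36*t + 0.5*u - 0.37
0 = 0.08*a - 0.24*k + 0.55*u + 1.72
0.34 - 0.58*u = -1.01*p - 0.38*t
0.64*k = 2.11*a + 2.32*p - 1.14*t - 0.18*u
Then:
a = 1.96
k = 1.10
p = -1.88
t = -0.36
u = -2.93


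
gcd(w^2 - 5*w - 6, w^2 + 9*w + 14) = 1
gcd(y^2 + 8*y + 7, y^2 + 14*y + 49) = y + 7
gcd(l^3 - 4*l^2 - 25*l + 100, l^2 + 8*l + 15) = l + 5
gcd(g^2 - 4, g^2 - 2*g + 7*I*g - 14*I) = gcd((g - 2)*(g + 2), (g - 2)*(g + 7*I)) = g - 2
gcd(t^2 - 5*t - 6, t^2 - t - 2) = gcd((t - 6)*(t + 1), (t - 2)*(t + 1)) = t + 1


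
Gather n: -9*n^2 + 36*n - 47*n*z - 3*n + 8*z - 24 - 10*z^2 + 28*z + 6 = -9*n^2 + n*(33 - 47*z) - 10*z^2 + 36*z - 18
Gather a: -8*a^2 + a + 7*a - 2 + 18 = -8*a^2 + 8*a + 16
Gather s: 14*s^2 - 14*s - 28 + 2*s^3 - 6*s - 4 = 2*s^3 + 14*s^2 - 20*s - 32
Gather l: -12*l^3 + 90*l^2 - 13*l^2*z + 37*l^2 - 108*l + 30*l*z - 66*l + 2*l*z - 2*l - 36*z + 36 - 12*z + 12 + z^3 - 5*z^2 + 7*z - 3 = -12*l^3 + l^2*(127 - 13*z) + l*(32*z - 176) + z^3 - 5*z^2 - 41*z + 45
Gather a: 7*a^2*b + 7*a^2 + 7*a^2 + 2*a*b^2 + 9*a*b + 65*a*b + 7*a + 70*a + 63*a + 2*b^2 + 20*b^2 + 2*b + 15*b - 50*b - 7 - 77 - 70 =a^2*(7*b + 14) + a*(2*b^2 + 74*b + 140) + 22*b^2 - 33*b - 154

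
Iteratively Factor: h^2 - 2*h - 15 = (h - 5)*(h + 3)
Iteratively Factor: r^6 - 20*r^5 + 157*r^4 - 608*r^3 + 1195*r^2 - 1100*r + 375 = (r - 1)*(r^5 - 19*r^4 + 138*r^3 - 470*r^2 + 725*r - 375) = (r - 1)^2*(r^4 - 18*r^3 + 120*r^2 - 350*r + 375) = (r - 3)*(r - 1)^2*(r^3 - 15*r^2 + 75*r - 125) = (r - 5)*(r - 3)*(r - 1)^2*(r^2 - 10*r + 25) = (r - 5)^2*(r - 3)*(r - 1)^2*(r - 5)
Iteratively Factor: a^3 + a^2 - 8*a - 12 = (a - 3)*(a^2 + 4*a + 4) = (a - 3)*(a + 2)*(a + 2)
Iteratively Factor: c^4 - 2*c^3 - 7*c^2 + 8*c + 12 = (c - 2)*(c^3 - 7*c - 6) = (c - 3)*(c - 2)*(c^2 + 3*c + 2) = (c - 3)*(c - 2)*(c + 2)*(c + 1)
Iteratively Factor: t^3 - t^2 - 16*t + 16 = (t - 1)*(t^2 - 16) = (t - 4)*(t - 1)*(t + 4)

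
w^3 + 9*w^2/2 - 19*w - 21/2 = (w - 3)*(w + 1/2)*(w + 7)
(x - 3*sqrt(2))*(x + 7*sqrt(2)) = x^2 + 4*sqrt(2)*x - 42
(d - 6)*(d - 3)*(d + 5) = d^3 - 4*d^2 - 27*d + 90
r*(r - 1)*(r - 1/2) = r^3 - 3*r^2/2 + r/2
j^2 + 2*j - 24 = (j - 4)*(j + 6)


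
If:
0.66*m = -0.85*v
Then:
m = -1.28787878787879*v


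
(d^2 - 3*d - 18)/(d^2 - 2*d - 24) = (d + 3)/(d + 4)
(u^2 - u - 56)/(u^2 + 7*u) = (u - 8)/u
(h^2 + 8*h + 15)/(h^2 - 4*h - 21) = (h + 5)/(h - 7)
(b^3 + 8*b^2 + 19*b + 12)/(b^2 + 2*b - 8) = (b^2 + 4*b + 3)/(b - 2)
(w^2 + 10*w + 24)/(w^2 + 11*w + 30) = (w + 4)/(w + 5)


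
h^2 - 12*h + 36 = (h - 6)^2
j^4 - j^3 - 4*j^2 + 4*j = j*(j - 2)*(j - 1)*(j + 2)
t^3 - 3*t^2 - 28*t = t*(t - 7)*(t + 4)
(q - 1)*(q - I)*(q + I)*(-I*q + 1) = -I*q^4 + q^3 + I*q^3 - q^2 - I*q^2 + q + I*q - 1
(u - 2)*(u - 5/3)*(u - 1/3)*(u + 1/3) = u^4 - 11*u^3/3 + 29*u^2/9 + 11*u/27 - 10/27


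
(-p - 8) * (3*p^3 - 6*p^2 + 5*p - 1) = -3*p^4 - 18*p^3 + 43*p^2 - 39*p + 8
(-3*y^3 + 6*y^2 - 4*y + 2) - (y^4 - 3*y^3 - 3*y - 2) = -y^4 + 6*y^2 - y + 4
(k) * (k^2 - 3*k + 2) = k^3 - 3*k^2 + 2*k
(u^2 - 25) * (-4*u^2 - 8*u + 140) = -4*u^4 - 8*u^3 + 240*u^2 + 200*u - 3500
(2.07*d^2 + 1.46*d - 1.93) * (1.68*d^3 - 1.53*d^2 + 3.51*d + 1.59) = 3.4776*d^5 - 0.7143*d^4 + 1.7895*d^3 + 11.3688*d^2 - 4.4529*d - 3.0687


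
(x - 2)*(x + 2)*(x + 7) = x^3 + 7*x^2 - 4*x - 28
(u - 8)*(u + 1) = u^2 - 7*u - 8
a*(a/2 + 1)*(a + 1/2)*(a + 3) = a^4/2 + 11*a^3/4 + 17*a^2/4 + 3*a/2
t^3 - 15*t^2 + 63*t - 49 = (t - 7)^2*(t - 1)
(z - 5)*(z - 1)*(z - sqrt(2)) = z^3 - 6*z^2 - sqrt(2)*z^2 + 5*z + 6*sqrt(2)*z - 5*sqrt(2)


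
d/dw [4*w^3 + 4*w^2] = 4*w*(3*w + 2)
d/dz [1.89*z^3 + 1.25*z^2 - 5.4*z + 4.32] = 5.67*z^2 + 2.5*z - 5.4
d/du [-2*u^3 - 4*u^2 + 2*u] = -6*u^2 - 8*u + 2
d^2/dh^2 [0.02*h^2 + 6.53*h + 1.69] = 0.0400000000000000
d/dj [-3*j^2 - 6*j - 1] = -6*j - 6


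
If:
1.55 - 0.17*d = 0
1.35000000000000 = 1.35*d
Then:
No Solution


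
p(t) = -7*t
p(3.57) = -24.99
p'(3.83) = -7.00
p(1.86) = -13.02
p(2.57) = -17.99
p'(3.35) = -7.00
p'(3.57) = -7.00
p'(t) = -7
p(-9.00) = 63.00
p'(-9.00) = -7.00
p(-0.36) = 2.52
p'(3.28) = -7.00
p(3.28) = -22.96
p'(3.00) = -7.00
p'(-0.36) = -7.00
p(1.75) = -12.25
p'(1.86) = -7.00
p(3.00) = -21.00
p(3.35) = -23.45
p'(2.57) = -7.00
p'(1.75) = -7.00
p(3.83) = -26.81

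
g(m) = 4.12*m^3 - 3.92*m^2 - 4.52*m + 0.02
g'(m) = 12.36*m^2 - 7.84*m - 4.52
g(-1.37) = -11.74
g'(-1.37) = 29.42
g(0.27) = -1.41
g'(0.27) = -5.74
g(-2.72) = -99.60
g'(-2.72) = 108.25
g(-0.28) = 0.89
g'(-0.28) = -1.36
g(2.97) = 59.95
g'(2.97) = 81.22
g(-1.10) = -5.23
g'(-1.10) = 19.06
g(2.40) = 23.55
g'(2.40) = 47.86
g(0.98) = -4.30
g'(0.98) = -0.33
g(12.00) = 6500.66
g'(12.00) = 1681.24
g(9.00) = 2645.30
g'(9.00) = 926.08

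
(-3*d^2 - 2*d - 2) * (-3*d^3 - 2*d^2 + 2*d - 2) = 9*d^5 + 12*d^4 + 4*d^3 + 6*d^2 + 4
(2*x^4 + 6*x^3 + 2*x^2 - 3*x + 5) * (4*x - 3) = 8*x^5 + 18*x^4 - 10*x^3 - 18*x^2 + 29*x - 15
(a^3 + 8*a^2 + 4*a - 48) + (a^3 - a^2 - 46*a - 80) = 2*a^3 + 7*a^2 - 42*a - 128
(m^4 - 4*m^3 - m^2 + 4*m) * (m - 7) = m^5 - 11*m^4 + 27*m^3 + 11*m^2 - 28*m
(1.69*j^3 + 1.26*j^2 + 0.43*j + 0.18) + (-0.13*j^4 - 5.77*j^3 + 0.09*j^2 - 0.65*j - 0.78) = -0.13*j^4 - 4.08*j^3 + 1.35*j^2 - 0.22*j - 0.6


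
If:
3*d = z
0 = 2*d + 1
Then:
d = -1/2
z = -3/2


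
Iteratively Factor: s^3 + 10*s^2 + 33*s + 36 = (s + 3)*(s^2 + 7*s + 12) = (s + 3)^2*(s + 4)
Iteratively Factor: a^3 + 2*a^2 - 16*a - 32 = (a - 4)*(a^2 + 6*a + 8) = (a - 4)*(a + 4)*(a + 2)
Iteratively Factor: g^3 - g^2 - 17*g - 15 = (g + 3)*(g^2 - 4*g - 5) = (g + 1)*(g + 3)*(g - 5)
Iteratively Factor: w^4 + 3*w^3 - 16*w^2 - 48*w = (w - 4)*(w^3 + 7*w^2 + 12*w) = (w - 4)*(w + 4)*(w^2 + 3*w) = (w - 4)*(w + 3)*(w + 4)*(w)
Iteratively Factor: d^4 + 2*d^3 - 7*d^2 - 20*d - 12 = (d + 1)*(d^3 + d^2 - 8*d - 12) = (d - 3)*(d + 1)*(d^2 + 4*d + 4) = (d - 3)*(d + 1)*(d + 2)*(d + 2)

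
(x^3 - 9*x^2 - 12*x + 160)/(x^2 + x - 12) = (x^2 - 13*x + 40)/(x - 3)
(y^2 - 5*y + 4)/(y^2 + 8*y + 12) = (y^2 - 5*y + 4)/(y^2 + 8*y + 12)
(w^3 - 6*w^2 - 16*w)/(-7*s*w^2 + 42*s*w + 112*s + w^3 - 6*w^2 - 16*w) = -w/(7*s - w)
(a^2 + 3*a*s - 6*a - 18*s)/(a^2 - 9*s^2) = (6 - a)/(-a + 3*s)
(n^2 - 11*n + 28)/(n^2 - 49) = (n - 4)/(n + 7)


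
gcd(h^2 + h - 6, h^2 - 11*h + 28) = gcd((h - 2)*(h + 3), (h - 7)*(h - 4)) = 1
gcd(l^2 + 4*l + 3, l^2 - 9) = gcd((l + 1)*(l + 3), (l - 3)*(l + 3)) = l + 3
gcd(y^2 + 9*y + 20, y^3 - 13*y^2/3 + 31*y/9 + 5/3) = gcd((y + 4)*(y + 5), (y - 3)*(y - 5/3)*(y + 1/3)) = 1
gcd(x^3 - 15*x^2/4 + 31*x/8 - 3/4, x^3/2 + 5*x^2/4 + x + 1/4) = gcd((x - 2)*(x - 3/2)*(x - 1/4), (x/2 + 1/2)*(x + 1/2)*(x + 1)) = 1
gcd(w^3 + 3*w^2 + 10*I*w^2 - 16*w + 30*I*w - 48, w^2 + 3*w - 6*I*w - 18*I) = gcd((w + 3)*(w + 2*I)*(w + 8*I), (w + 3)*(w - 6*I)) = w + 3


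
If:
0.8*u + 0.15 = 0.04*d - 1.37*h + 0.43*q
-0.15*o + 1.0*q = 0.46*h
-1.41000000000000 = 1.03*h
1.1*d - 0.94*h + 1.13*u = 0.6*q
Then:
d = -0.0118712273641851*u - 3.19634701412358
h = -1.37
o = 12.41046277666*u - 20.5706706256959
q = 1.86156941649899*u - 3.71530933171847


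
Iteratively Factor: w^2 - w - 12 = (w + 3)*(w - 4)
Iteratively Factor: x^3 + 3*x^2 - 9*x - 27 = (x + 3)*(x^2 - 9) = (x + 3)^2*(x - 3)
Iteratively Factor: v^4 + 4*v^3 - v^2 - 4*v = (v + 4)*(v^3 - v) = (v - 1)*(v + 4)*(v^2 + v) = v*(v - 1)*(v + 4)*(v + 1)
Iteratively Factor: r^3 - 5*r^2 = (r)*(r^2 - 5*r) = r*(r - 5)*(r)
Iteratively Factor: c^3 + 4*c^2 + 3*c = (c + 1)*(c^2 + 3*c) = c*(c + 1)*(c + 3)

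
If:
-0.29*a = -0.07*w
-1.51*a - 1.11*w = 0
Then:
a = 0.00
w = 0.00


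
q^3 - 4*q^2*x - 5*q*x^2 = q*(q - 5*x)*(q + x)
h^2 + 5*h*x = h*(h + 5*x)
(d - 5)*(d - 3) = d^2 - 8*d + 15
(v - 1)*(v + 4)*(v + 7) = v^3 + 10*v^2 + 17*v - 28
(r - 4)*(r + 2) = r^2 - 2*r - 8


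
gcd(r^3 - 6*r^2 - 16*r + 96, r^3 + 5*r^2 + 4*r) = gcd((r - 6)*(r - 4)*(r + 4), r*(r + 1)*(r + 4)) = r + 4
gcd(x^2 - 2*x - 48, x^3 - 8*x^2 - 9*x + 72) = x - 8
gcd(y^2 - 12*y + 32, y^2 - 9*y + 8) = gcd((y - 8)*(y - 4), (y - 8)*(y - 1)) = y - 8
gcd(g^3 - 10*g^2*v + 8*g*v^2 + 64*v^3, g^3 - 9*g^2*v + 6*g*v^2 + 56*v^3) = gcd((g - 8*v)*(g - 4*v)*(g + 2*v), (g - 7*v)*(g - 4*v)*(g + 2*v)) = -g^2 + 2*g*v + 8*v^2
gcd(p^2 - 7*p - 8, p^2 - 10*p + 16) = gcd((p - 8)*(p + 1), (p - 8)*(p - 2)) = p - 8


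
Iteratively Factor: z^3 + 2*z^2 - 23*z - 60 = (z + 3)*(z^2 - z - 20) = (z - 5)*(z + 3)*(z + 4)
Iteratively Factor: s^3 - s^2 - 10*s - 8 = (s - 4)*(s^2 + 3*s + 2) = (s - 4)*(s + 1)*(s + 2)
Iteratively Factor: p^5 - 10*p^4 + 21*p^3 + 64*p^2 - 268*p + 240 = (p - 4)*(p^4 - 6*p^3 - 3*p^2 + 52*p - 60) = (p - 5)*(p - 4)*(p^3 - p^2 - 8*p + 12) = (p - 5)*(p - 4)*(p - 2)*(p^2 + p - 6) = (p - 5)*(p - 4)*(p - 2)*(p + 3)*(p - 2)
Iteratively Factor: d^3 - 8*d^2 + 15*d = (d - 3)*(d^2 - 5*d) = d*(d - 3)*(d - 5)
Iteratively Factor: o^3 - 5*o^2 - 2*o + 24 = (o + 2)*(o^2 - 7*o + 12) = (o - 4)*(o + 2)*(o - 3)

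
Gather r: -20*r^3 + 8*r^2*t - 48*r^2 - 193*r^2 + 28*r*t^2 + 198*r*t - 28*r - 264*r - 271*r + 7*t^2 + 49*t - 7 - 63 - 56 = -20*r^3 + r^2*(8*t - 241) + r*(28*t^2 + 198*t - 563) + 7*t^2 + 49*t - 126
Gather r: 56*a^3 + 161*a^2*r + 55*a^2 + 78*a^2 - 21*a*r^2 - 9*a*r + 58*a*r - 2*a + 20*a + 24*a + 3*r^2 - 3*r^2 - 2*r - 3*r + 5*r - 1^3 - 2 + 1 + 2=56*a^3 + 133*a^2 - 21*a*r^2 + 42*a + r*(161*a^2 + 49*a)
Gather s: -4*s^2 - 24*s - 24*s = -4*s^2 - 48*s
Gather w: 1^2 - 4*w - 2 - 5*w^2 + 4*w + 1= -5*w^2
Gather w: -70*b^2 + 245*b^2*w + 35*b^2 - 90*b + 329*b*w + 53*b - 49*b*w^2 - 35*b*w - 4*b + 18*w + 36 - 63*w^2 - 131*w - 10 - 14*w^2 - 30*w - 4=-35*b^2 - 41*b + w^2*(-49*b - 77) + w*(245*b^2 + 294*b - 143) + 22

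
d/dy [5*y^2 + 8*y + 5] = 10*y + 8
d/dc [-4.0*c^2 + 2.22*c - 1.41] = 2.22 - 8.0*c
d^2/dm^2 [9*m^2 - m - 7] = 18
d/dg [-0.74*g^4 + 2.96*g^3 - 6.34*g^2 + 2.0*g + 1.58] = -2.96*g^3 + 8.88*g^2 - 12.68*g + 2.0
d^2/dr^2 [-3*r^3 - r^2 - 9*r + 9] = -18*r - 2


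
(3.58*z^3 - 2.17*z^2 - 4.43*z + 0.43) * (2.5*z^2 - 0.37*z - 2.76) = 8.95*z^5 - 6.7496*z^4 - 20.1529*z^3 + 8.7033*z^2 + 12.0677*z - 1.1868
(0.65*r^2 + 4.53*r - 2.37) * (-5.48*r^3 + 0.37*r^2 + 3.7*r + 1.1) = -3.562*r^5 - 24.5839*r^4 + 17.0687*r^3 + 16.5991*r^2 - 3.786*r - 2.607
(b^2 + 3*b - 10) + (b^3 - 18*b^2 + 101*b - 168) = b^3 - 17*b^2 + 104*b - 178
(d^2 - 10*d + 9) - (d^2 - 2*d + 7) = 2 - 8*d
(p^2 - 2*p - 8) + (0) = p^2 - 2*p - 8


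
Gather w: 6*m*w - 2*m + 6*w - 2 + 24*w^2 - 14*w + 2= -2*m + 24*w^2 + w*(6*m - 8)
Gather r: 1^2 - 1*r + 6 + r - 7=0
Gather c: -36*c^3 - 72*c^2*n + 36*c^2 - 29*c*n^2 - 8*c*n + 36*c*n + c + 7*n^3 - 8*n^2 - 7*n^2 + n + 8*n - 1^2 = -36*c^3 + c^2*(36 - 72*n) + c*(-29*n^2 + 28*n + 1) + 7*n^3 - 15*n^2 + 9*n - 1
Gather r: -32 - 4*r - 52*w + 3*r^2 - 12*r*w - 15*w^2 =3*r^2 + r*(-12*w - 4) - 15*w^2 - 52*w - 32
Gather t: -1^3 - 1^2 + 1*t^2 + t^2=2*t^2 - 2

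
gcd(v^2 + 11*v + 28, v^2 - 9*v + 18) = 1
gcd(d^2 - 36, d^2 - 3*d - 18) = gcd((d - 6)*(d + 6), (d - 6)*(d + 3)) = d - 6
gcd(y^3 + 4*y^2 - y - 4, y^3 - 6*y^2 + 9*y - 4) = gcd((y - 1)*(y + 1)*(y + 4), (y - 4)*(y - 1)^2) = y - 1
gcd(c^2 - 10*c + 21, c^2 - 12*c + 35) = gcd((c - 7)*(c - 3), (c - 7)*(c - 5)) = c - 7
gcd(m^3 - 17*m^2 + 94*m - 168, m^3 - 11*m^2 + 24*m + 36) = m - 6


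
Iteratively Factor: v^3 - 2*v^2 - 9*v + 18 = (v - 3)*(v^2 + v - 6) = (v - 3)*(v + 3)*(v - 2)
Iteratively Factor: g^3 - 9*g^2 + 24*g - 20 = (g - 5)*(g^2 - 4*g + 4) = (g - 5)*(g - 2)*(g - 2)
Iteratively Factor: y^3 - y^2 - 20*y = (y)*(y^2 - y - 20) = y*(y - 5)*(y + 4)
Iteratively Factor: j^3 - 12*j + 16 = (j - 2)*(j^2 + 2*j - 8) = (j - 2)^2*(j + 4)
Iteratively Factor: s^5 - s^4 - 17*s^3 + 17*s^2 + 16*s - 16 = (s + 1)*(s^4 - 2*s^3 - 15*s^2 + 32*s - 16) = (s + 1)*(s + 4)*(s^3 - 6*s^2 + 9*s - 4) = (s - 1)*(s + 1)*(s + 4)*(s^2 - 5*s + 4) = (s - 4)*(s - 1)*(s + 1)*(s + 4)*(s - 1)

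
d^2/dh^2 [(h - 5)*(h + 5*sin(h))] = (25 - 5*h)*sin(h) + 10*cos(h) + 2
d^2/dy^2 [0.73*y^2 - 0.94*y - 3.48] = 1.46000000000000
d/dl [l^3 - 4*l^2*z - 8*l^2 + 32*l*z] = 3*l^2 - 8*l*z - 16*l + 32*z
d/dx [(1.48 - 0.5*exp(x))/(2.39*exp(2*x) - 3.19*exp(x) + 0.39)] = (1.195*exp(2*x) - 7.0744*exp(x) + 4.5262)*exp(x)/(5.7121*exp(4*x) - 15.2482*exp(3*x) + 12.0403*exp(2*x) - 2.4882*exp(x) + 0.1521)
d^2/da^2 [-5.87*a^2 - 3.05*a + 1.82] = -11.7400000000000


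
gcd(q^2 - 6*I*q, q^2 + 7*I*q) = q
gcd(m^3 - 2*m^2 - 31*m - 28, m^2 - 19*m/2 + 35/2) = m - 7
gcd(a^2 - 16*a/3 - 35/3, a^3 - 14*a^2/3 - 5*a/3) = 1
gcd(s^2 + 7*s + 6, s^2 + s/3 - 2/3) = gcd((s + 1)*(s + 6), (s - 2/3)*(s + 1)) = s + 1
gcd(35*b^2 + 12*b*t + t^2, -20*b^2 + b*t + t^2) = 5*b + t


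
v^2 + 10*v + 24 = (v + 4)*(v + 6)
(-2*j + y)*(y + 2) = -2*j*y - 4*j + y^2 + 2*y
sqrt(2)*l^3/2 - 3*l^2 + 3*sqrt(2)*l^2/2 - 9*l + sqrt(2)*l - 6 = (l + 1)*(l - 3*sqrt(2))*(sqrt(2)*l/2 + sqrt(2))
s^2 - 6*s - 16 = (s - 8)*(s + 2)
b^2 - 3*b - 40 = (b - 8)*(b + 5)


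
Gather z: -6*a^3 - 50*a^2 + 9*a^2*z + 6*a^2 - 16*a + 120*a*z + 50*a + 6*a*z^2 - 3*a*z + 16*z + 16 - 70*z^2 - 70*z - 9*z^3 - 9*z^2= -6*a^3 - 44*a^2 + 34*a - 9*z^3 + z^2*(6*a - 79) + z*(9*a^2 + 117*a - 54) + 16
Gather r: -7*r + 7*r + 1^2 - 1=0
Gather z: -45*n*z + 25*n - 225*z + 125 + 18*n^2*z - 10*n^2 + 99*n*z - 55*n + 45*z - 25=-10*n^2 - 30*n + z*(18*n^2 + 54*n - 180) + 100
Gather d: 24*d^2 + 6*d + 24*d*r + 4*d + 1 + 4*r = 24*d^2 + d*(24*r + 10) + 4*r + 1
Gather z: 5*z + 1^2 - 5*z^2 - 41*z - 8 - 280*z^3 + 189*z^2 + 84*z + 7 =-280*z^3 + 184*z^2 + 48*z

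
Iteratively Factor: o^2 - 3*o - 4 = (o + 1)*(o - 4)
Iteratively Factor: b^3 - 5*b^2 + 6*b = (b)*(b^2 - 5*b + 6) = b*(b - 2)*(b - 3)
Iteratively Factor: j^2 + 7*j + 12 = (j + 3)*(j + 4)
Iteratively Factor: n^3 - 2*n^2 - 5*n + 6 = (n - 3)*(n^2 + n - 2) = (n - 3)*(n + 2)*(n - 1)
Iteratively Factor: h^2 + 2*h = (h)*(h + 2)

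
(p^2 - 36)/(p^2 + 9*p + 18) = (p - 6)/(p + 3)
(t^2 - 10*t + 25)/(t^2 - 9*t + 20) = (t - 5)/(t - 4)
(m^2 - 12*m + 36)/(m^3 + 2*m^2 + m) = (m^2 - 12*m + 36)/(m*(m^2 + 2*m + 1))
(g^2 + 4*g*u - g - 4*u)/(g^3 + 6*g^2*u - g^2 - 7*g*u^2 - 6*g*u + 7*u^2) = (-g - 4*u)/(-g^2 - 6*g*u + 7*u^2)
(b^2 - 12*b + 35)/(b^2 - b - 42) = (b - 5)/(b + 6)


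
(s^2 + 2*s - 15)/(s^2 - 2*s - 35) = (s - 3)/(s - 7)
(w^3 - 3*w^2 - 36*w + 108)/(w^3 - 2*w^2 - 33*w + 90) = (w - 6)/(w - 5)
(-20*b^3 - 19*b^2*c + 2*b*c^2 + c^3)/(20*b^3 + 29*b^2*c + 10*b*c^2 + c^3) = (-4*b + c)/(4*b + c)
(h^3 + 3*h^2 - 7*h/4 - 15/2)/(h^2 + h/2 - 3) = h + 5/2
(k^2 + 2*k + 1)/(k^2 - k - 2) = (k + 1)/(k - 2)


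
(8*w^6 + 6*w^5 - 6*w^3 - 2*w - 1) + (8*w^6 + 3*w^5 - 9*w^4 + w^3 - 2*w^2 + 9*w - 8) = 16*w^6 + 9*w^5 - 9*w^4 - 5*w^3 - 2*w^2 + 7*w - 9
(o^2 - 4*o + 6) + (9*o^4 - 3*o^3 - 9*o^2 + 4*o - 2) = 9*o^4 - 3*o^3 - 8*o^2 + 4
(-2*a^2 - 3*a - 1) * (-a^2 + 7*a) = 2*a^4 - 11*a^3 - 20*a^2 - 7*a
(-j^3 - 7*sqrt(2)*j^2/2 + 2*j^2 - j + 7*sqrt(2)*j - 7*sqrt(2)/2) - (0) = -j^3 - 7*sqrt(2)*j^2/2 + 2*j^2 - j + 7*sqrt(2)*j - 7*sqrt(2)/2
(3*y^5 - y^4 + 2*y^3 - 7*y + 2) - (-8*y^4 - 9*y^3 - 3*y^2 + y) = 3*y^5 + 7*y^4 + 11*y^3 + 3*y^2 - 8*y + 2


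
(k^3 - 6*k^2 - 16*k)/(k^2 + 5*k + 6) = k*(k - 8)/(k + 3)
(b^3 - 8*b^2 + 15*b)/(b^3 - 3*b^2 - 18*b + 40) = b*(b - 3)/(b^2 + 2*b - 8)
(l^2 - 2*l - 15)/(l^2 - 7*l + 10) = (l + 3)/(l - 2)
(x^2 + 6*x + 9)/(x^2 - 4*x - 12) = (x^2 + 6*x + 9)/(x^2 - 4*x - 12)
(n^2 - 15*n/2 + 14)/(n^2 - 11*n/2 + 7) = (n - 4)/(n - 2)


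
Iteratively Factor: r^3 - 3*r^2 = (r - 3)*(r^2) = r*(r - 3)*(r)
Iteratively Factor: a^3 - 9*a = (a)*(a^2 - 9) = a*(a - 3)*(a + 3)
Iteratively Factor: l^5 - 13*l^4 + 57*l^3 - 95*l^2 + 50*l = (l - 5)*(l^4 - 8*l^3 + 17*l^2 - 10*l) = l*(l - 5)*(l^3 - 8*l^2 + 17*l - 10) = l*(l - 5)*(l - 2)*(l^2 - 6*l + 5) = l*(l - 5)^2*(l - 2)*(l - 1)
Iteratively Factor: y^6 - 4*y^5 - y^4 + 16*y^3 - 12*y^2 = (y + 2)*(y^5 - 6*y^4 + 11*y^3 - 6*y^2) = y*(y + 2)*(y^4 - 6*y^3 + 11*y^2 - 6*y) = y*(y - 2)*(y + 2)*(y^3 - 4*y^2 + 3*y) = y^2*(y - 2)*(y + 2)*(y^2 - 4*y + 3) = y^2*(y - 3)*(y - 2)*(y + 2)*(y - 1)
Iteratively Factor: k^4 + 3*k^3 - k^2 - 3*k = (k - 1)*(k^3 + 4*k^2 + 3*k) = k*(k - 1)*(k^2 + 4*k + 3) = k*(k - 1)*(k + 3)*(k + 1)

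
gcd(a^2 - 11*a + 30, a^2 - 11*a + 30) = a^2 - 11*a + 30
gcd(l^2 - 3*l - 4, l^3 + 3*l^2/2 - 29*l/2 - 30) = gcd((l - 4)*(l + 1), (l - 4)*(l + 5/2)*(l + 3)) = l - 4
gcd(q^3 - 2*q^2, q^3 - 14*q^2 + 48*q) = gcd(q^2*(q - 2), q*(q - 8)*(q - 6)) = q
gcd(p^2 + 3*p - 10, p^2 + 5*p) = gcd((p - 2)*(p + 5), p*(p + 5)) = p + 5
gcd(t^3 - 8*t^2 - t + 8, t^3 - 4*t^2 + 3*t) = t - 1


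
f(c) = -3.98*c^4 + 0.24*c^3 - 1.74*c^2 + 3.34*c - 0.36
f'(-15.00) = 53947.54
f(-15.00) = -202739.46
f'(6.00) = -3430.34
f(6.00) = -5149.20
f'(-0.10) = 3.71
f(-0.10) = -0.71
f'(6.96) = -5353.49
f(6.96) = -9319.91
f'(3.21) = -526.98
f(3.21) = -422.20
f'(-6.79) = 5043.87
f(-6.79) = -8638.23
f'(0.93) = -12.08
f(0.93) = -1.54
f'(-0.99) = 22.94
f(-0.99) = -9.43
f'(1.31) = -35.77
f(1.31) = -10.15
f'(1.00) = -15.34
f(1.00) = -2.50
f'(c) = -15.92*c^3 + 0.72*c^2 - 3.48*c + 3.34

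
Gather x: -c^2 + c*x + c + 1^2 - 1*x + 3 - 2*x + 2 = -c^2 + c + x*(c - 3) + 6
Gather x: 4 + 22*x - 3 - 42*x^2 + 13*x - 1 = -42*x^2 + 35*x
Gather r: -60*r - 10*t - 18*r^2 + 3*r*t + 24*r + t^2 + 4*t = -18*r^2 + r*(3*t - 36) + t^2 - 6*t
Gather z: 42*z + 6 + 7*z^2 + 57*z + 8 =7*z^2 + 99*z + 14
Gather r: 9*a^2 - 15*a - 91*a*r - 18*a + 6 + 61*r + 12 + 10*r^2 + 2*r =9*a^2 - 33*a + 10*r^2 + r*(63 - 91*a) + 18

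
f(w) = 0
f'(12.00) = 0.00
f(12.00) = 0.00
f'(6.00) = 0.00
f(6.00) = 0.00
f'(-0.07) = 0.00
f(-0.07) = 0.00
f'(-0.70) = 0.00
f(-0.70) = 0.00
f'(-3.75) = 0.00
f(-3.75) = 0.00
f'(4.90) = 0.00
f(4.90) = 0.00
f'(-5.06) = 0.00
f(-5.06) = 0.00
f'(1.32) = 0.00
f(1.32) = 0.00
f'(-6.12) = 0.00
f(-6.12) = 0.00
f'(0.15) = 0.00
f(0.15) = 0.00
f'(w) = 0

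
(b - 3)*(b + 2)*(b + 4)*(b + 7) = b^4 + 10*b^3 + 11*b^2 - 94*b - 168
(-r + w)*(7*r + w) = -7*r^2 + 6*r*w + w^2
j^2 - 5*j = j*(j - 5)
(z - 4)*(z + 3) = z^2 - z - 12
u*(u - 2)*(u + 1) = u^3 - u^2 - 2*u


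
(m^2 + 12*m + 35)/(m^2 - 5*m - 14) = (m^2 + 12*m + 35)/(m^2 - 5*m - 14)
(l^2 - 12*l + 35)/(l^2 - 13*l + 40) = (l - 7)/(l - 8)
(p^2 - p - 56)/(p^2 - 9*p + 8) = (p + 7)/(p - 1)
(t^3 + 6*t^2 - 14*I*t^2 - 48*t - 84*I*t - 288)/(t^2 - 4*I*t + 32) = (t^2 + 6*t*(1 - I) - 36*I)/(t + 4*I)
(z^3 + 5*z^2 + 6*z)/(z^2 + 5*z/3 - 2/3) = 3*z*(z + 3)/(3*z - 1)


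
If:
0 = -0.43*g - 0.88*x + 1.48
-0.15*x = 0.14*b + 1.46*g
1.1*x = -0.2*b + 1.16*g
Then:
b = -5.81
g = 0.40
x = 1.48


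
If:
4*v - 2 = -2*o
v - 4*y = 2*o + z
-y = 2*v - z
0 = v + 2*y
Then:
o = 3/11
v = 4/11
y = -2/11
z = 6/11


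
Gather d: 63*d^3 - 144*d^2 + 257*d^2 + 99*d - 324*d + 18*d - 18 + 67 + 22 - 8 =63*d^3 + 113*d^2 - 207*d + 63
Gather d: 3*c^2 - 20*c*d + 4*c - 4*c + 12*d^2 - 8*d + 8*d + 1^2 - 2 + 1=3*c^2 - 20*c*d + 12*d^2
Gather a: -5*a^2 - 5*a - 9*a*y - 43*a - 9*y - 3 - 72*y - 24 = -5*a^2 + a*(-9*y - 48) - 81*y - 27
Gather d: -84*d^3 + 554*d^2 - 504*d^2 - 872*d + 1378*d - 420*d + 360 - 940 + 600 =-84*d^3 + 50*d^2 + 86*d + 20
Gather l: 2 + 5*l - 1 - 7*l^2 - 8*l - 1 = -7*l^2 - 3*l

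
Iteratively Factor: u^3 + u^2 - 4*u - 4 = (u + 2)*(u^2 - u - 2) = (u + 1)*(u + 2)*(u - 2)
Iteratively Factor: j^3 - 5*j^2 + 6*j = (j)*(j^2 - 5*j + 6) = j*(j - 2)*(j - 3)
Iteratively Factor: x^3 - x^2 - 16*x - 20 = (x + 2)*(x^2 - 3*x - 10) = (x + 2)^2*(x - 5)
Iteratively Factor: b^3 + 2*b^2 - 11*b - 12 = (b - 3)*(b^2 + 5*b + 4) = (b - 3)*(b + 1)*(b + 4)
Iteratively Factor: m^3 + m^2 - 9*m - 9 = (m + 1)*(m^2 - 9) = (m + 1)*(m + 3)*(m - 3)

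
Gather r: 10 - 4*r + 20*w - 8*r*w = r*(-8*w - 4) + 20*w + 10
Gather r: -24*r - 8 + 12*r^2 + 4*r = 12*r^2 - 20*r - 8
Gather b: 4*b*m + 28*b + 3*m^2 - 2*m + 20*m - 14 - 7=b*(4*m + 28) + 3*m^2 + 18*m - 21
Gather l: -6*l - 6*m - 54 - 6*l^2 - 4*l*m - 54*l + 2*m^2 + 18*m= -6*l^2 + l*(-4*m - 60) + 2*m^2 + 12*m - 54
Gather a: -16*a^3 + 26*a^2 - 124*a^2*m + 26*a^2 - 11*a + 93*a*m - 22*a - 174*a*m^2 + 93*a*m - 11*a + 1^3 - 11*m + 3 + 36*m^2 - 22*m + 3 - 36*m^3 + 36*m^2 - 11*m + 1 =-16*a^3 + a^2*(52 - 124*m) + a*(-174*m^2 + 186*m - 44) - 36*m^3 + 72*m^2 - 44*m + 8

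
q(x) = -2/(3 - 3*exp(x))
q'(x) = -6*exp(x)/(3 - 3*exp(x))^2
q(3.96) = 0.01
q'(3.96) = -0.01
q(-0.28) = -2.73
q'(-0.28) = -8.45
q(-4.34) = -0.68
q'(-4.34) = -0.01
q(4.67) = 0.01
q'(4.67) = -0.01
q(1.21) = 0.28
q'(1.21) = -0.40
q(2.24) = 0.08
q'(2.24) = -0.09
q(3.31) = 0.03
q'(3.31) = -0.03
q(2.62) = 0.05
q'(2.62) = -0.06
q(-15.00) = -0.67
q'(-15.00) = 0.00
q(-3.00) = -0.70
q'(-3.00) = -0.04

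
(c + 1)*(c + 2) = c^2 + 3*c + 2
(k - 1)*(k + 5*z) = k^2 + 5*k*z - k - 5*z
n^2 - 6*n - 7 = (n - 7)*(n + 1)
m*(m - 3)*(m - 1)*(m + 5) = m^4 + m^3 - 17*m^2 + 15*m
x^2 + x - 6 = (x - 2)*(x + 3)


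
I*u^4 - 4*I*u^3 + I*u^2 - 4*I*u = u*(u - 4)*(u + I)*(I*u + 1)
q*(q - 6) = q^2 - 6*q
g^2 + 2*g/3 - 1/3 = (g - 1/3)*(g + 1)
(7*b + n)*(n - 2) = 7*b*n - 14*b + n^2 - 2*n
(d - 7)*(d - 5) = d^2 - 12*d + 35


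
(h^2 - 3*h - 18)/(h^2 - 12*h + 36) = (h + 3)/(h - 6)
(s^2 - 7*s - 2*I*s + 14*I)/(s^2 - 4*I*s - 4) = (s - 7)/(s - 2*I)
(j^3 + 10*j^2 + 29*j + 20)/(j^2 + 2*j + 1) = (j^2 + 9*j + 20)/(j + 1)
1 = 1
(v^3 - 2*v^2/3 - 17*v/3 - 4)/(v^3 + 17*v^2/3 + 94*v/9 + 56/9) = 3*(v^2 - 2*v - 3)/(3*v^2 + 13*v + 14)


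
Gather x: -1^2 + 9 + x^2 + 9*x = x^2 + 9*x + 8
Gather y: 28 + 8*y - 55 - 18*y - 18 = -10*y - 45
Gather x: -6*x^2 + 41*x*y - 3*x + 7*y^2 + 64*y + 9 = -6*x^2 + x*(41*y - 3) + 7*y^2 + 64*y + 9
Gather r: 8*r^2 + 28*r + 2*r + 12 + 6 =8*r^2 + 30*r + 18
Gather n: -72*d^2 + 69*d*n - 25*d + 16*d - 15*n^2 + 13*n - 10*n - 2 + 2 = -72*d^2 - 9*d - 15*n^2 + n*(69*d + 3)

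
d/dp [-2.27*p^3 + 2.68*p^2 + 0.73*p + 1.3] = -6.81*p^2 + 5.36*p + 0.73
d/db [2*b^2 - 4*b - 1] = 4*b - 4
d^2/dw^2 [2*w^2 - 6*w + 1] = 4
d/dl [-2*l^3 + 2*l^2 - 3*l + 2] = -6*l^2 + 4*l - 3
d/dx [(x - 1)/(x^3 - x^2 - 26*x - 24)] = (x^3 - x^2 - 26*x + (x - 1)*(-3*x^2 + 2*x + 26) - 24)/(-x^3 + x^2 + 26*x + 24)^2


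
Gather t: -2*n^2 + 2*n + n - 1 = -2*n^2 + 3*n - 1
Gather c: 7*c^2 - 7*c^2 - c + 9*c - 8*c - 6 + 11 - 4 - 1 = 0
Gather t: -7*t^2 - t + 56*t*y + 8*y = -7*t^2 + t*(56*y - 1) + 8*y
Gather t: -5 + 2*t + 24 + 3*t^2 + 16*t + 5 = 3*t^2 + 18*t + 24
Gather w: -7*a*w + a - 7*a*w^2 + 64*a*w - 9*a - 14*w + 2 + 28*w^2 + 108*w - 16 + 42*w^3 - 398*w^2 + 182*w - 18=-8*a + 42*w^3 + w^2*(-7*a - 370) + w*(57*a + 276) - 32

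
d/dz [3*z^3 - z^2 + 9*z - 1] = 9*z^2 - 2*z + 9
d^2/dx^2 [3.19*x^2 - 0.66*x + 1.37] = 6.38000000000000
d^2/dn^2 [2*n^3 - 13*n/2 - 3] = 12*n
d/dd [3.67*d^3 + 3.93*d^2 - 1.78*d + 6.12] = 11.01*d^2 + 7.86*d - 1.78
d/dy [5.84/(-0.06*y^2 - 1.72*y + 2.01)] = (0.7008*y + 10.0448)/(0.06*y^2 + 1.72*y - 2.01)^2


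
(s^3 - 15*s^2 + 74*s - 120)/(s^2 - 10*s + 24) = s - 5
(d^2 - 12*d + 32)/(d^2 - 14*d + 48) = (d - 4)/(d - 6)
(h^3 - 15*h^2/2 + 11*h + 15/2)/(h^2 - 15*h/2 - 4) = (h^2 - 8*h + 15)/(h - 8)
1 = 1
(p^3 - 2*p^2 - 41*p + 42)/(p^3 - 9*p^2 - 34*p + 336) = (p - 1)/(p - 8)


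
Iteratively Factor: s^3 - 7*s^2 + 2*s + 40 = (s + 2)*(s^2 - 9*s + 20) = (s - 4)*(s + 2)*(s - 5)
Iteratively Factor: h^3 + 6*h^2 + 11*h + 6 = (h + 1)*(h^2 + 5*h + 6) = (h + 1)*(h + 2)*(h + 3)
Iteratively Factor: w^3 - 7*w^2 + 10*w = (w - 5)*(w^2 - 2*w) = w*(w - 5)*(w - 2)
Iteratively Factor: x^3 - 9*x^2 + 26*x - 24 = (x - 4)*(x^2 - 5*x + 6) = (x - 4)*(x - 3)*(x - 2)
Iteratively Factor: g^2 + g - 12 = (g + 4)*(g - 3)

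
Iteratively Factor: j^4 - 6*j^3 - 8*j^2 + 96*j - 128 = (j + 4)*(j^3 - 10*j^2 + 32*j - 32) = (j - 4)*(j + 4)*(j^2 - 6*j + 8) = (j - 4)^2*(j + 4)*(j - 2)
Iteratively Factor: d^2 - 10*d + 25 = (d - 5)*(d - 5)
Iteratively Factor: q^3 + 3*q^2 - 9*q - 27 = (q + 3)*(q^2 - 9) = (q + 3)^2*(q - 3)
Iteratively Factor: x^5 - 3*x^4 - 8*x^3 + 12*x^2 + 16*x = (x)*(x^4 - 3*x^3 - 8*x^2 + 12*x + 16) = x*(x - 2)*(x^3 - x^2 - 10*x - 8) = x*(x - 2)*(x + 2)*(x^2 - 3*x - 4) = x*(x - 2)*(x + 1)*(x + 2)*(x - 4)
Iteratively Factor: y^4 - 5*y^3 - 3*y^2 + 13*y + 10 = (y - 2)*(y^3 - 3*y^2 - 9*y - 5) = (y - 2)*(y + 1)*(y^2 - 4*y - 5) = (y - 2)*(y + 1)^2*(y - 5)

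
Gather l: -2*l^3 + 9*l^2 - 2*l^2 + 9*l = -2*l^3 + 7*l^2 + 9*l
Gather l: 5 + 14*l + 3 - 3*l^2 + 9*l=-3*l^2 + 23*l + 8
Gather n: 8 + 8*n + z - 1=8*n + z + 7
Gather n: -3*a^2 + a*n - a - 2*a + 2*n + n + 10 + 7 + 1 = -3*a^2 - 3*a + n*(a + 3) + 18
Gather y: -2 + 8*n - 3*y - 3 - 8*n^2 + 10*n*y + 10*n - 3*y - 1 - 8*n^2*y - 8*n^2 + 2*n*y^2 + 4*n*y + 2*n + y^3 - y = -16*n^2 + 2*n*y^2 + 20*n + y^3 + y*(-8*n^2 + 14*n - 7) - 6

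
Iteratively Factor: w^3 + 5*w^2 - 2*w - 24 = (w - 2)*(w^2 + 7*w + 12) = (w - 2)*(w + 4)*(w + 3)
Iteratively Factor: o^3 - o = (o - 1)*(o^2 + o) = (o - 1)*(o + 1)*(o)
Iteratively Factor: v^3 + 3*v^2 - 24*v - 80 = (v - 5)*(v^2 + 8*v + 16) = (v - 5)*(v + 4)*(v + 4)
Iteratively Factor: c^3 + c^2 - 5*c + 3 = (c - 1)*(c^2 + 2*c - 3) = (c - 1)*(c + 3)*(c - 1)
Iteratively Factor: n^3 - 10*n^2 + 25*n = (n - 5)*(n^2 - 5*n) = n*(n - 5)*(n - 5)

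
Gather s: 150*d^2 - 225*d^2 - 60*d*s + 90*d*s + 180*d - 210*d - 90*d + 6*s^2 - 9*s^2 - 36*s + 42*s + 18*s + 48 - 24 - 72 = -75*d^2 - 120*d - 3*s^2 + s*(30*d + 24) - 48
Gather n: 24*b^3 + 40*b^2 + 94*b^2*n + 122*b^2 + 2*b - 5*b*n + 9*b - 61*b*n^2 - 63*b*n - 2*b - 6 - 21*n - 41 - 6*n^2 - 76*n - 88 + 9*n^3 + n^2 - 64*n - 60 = 24*b^3 + 162*b^2 + 9*b + 9*n^3 + n^2*(-61*b - 5) + n*(94*b^2 - 68*b - 161) - 195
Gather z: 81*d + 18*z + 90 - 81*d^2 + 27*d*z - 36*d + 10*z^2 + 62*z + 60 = -81*d^2 + 45*d + 10*z^2 + z*(27*d + 80) + 150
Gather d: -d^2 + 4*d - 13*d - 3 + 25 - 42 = -d^2 - 9*d - 20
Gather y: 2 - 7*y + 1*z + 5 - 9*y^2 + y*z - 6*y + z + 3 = -9*y^2 + y*(z - 13) + 2*z + 10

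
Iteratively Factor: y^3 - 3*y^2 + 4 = (y + 1)*(y^2 - 4*y + 4) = (y - 2)*(y + 1)*(y - 2)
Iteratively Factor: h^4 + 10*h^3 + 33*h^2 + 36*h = (h)*(h^3 + 10*h^2 + 33*h + 36) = h*(h + 4)*(h^2 + 6*h + 9) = h*(h + 3)*(h + 4)*(h + 3)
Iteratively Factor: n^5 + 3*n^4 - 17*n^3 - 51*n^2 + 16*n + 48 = (n - 4)*(n^4 + 7*n^3 + 11*n^2 - 7*n - 12) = (n - 4)*(n - 1)*(n^3 + 8*n^2 + 19*n + 12) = (n - 4)*(n - 1)*(n + 1)*(n^2 + 7*n + 12) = (n - 4)*(n - 1)*(n + 1)*(n + 4)*(n + 3)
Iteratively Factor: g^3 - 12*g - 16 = (g - 4)*(g^2 + 4*g + 4) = (g - 4)*(g + 2)*(g + 2)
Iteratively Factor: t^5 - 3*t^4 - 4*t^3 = (t)*(t^4 - 3*t^3 - 4*t^2) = t^2*(t^3 - 3*t^2 - 4*t) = t^3*(t^2 - 3*t - 4) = t^3*(t + 1)*(t - 4)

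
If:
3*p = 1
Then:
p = 1/3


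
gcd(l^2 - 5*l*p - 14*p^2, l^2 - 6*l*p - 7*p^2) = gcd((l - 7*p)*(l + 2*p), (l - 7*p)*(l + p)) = -l + 7*p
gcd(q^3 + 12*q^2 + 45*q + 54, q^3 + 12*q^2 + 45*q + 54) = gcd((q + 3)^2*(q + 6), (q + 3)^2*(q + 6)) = q^3 + 12*q^2 + 45*q + 54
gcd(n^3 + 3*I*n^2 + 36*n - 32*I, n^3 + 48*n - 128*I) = n^2 + 4*I*n + 32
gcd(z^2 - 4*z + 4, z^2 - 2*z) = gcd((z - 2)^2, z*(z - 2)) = z - 2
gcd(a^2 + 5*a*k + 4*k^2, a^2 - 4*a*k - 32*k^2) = a + 4*k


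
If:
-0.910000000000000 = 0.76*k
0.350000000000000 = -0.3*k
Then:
No Solution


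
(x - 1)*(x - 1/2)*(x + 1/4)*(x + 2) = x^4 + 3*x^3/4 - 19*x^2/8 + 3*x/8 + 1/4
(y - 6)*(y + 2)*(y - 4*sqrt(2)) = y^3 - 4*sqrt(2)*y^2 - 4*y^2 - 12*y + 16*sqrt(2)*y + 48*sqrt(2)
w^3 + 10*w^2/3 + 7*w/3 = w*(w + 1)*(w + 7/3)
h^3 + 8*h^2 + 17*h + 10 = (h + 1)*(h + 2)*(h + 5)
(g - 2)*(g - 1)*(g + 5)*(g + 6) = g^4 + 8*g^3 - g^2 - 68*g + 60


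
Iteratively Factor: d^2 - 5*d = (d)*(d - 5)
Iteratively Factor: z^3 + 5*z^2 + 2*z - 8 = (z - 1)*(z^2 + 6*z + 8) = (z - 1)*(z + 4)*(z + 2)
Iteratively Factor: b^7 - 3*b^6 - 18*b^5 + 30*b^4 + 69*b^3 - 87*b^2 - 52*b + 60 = (b - 5)*(b^6 + 2*b^5 - 8*b^4 - 10*b^3 + 19*b^2 + 8*b - 12) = (b - 5)*(b - 1)*(b^5 + 3*b^4 - 5*b^3 - 15*b^2 + 4*b + 12) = (b - 5)*(b - 1)*(b + 2)*(b^4 + b^3 - 7*b^2 - b + 6) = (b - 5)*(b - 1)^2*(b + 2)*(b^3 + 2*b^2 - 5*b - 6) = (b - 5)*(b - 2)*(b - 1)^2*(b + 2)*(b^2 + 4*b + 3) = (b - 5)*(b - 2)*(b - 1)^2*(b + 2)*(b + 3)*(b + 1)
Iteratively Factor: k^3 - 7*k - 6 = (k + 2)*(k^2 - 2*k - 3) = (k + 1)*(k + 2)*(k - 3)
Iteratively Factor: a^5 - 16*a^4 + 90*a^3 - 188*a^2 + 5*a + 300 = (a - 4)*(a^4 - 12*a^3 + 42*a^2 - 20*a - 75) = (a - 5)*(a - 4)*(a^3 - 7*a^2 + 7*a + 15) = (a - 5)^2*(a - 4)*(a^2 - 2*a - 3) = (a - 5)^2*(a - 4)*(a + 1)*(a - 3)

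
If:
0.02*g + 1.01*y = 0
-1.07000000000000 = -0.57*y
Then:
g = -94.80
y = 1.88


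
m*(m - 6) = m^2 - 6*m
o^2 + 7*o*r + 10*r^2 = (o + 2*r)*(o + 5*r)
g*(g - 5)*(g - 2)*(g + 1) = g^4 - 6*g^3 + 3*g^2 + 10*g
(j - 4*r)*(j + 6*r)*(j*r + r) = j^3*r + 2*j^2*r^2 + j^2*r - 24*j*r^3 + 2*j*r^2 - 24*r^3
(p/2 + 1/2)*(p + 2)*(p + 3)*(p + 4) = p^4/2 + 5*p^3 + 35*p^2/2 + 25*p + 12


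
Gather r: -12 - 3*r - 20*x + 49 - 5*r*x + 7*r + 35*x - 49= r*(4 - 5*x) + 15*x - 12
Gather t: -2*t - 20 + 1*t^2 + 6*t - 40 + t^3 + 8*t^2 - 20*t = t^3 + 9*t^2 - 16*t - 60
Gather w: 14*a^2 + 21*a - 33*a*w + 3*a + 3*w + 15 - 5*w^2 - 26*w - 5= 14*a^2 + 24*a - 5*w^2 + w*(-33*a - 23) + 10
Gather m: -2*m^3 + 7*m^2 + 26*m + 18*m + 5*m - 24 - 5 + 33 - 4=-2*m^3 + 7*m^2 + 49*m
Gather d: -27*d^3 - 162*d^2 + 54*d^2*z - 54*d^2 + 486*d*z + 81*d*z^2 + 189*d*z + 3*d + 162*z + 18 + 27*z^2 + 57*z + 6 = -27*d^3 + d^2*(54*z - 216) + d*(81*z^2 + 675*z + 3) + 27*z^2 + 219*z + 24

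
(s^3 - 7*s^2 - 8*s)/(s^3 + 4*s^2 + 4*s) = (s^2 - 7*s - 8)/(s^2 + 4*s + 4)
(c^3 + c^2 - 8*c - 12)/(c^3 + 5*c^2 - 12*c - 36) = (c + 2)/(c + 6)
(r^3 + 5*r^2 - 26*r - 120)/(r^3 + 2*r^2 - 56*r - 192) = (r - 5)/(r - 8)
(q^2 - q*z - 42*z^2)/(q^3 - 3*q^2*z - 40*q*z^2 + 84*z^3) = 1/(q - 2*z)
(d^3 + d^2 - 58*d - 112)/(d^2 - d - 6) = (d^2 - d - 56)/(d - 3)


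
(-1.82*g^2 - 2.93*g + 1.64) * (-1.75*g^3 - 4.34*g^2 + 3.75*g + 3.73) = 3.185*g^5 + 13.0263*g^4 + 3.0212*g^3 - 24.8937*g^2 - 4.7789*g + 6.1172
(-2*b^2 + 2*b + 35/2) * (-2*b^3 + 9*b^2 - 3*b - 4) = 4*b^5 - 22*b^4 - 11*b^3 + 319*b^2/2 - 121*b/2 - 70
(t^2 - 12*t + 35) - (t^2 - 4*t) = 35 - 8*t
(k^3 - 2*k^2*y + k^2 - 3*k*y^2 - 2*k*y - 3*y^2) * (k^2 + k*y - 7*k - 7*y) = k^5 - k^4*y - 6*k^4 - 5*k^3*y^2 + 6*k^3*y - 7*k^3 - 3*k^2*y^3 + 30*k^2*y^2 + 7*k^2*y + 18*k*y^3 + 35*k*y^2 + 21*y^3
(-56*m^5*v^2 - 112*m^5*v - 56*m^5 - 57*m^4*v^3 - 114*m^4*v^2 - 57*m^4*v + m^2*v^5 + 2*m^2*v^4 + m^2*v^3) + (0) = -56*m^5*v^2 - 112*m^5*v - 56*m^5 - 57*m^4*v^3 - 114*m^4*v^2 - 57*m^4*v + m^2*v^5 + 2*m^2*v^4 + m^2*v^3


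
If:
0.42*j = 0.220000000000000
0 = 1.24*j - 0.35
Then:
No Solution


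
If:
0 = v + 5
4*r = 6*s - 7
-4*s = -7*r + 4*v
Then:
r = -46/13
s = -31/26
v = -5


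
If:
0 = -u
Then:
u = 0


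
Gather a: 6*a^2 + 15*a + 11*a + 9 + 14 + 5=6*a^2 + 26*a + 28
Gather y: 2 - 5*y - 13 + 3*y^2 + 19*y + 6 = 3*y^2 + 14*y - 5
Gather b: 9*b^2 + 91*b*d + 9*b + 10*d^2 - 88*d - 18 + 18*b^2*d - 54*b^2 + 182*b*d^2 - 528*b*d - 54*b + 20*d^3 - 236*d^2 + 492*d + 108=b^2*(18*d - 45) + b*(182*d^2 - 437*d - 45) + 20*d^3 - 226*d^2 + 404*d + 90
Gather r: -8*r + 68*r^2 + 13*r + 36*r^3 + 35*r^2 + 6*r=36*r^3 + 103*r^2 + 11*r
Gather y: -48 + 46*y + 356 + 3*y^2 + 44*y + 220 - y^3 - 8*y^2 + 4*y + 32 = -y^3 - 5*y^2 + 94*y + 560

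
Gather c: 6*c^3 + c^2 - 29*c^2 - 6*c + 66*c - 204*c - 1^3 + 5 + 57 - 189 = 6*c^3 - 28*c^2 - 144*c - 128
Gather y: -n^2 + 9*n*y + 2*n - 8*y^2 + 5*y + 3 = -n^2 + 2*n - 8*y^2 + y*(9*n + 5) + 3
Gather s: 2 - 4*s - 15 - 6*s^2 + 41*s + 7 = -6*s^2 + 37*s - 6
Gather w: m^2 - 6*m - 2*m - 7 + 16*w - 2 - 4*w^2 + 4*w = m^2 - 8*m - 4*w^2 + 20*w - 9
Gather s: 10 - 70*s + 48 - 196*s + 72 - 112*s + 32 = 162 - 378*s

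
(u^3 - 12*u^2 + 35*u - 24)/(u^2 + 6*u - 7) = (u^2 - 11*u + 24)/(u + 7)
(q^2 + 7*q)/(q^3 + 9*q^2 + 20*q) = (q + 7)/(q^2 + 9*q + 20)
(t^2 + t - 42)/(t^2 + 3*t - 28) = (t - 6)/(t - 4)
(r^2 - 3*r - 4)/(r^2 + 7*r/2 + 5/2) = 2*(r - 4)/(2*r + 5)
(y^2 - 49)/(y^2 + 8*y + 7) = (y - 7)/(y + 1)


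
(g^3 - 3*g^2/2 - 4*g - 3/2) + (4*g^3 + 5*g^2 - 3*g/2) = 5*g^3 + 7*g^2/2 - 11*g/2 - 3/2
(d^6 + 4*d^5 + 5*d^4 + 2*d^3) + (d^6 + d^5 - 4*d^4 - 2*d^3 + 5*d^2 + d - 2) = 2*d^6 + 5*d^5 + d^4 + 5*d^2 + d - 2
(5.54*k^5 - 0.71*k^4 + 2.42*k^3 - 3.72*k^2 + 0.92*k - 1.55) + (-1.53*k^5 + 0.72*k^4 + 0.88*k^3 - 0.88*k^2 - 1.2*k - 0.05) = 4.01*k^5 + 0.01*k^4 + 3.3*k^3 - 4.6*k^2 - 0.28*k - 1.6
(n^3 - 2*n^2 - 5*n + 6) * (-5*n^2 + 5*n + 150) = -5*n^5 + 15*n^4 + 165*n^3 - 355*n^2 - 720*n + 900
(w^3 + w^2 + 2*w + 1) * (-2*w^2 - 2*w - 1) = -2*w^5 - 4*w^4 - 7*w^3 - 7*w^2 - 4*w - 1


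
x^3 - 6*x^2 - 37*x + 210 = (x - 7)*(x - 5)*(x + 6)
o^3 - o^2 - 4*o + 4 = (o - 2)*(o - 1)*(o + 2)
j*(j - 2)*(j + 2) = j^3 - 4*j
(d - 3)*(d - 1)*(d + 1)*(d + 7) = d^4 + 4*d^3 - 22*d^2 - 4*d + 21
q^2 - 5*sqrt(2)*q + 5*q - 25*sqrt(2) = (q + 5)*(q - 5*sqrt(2))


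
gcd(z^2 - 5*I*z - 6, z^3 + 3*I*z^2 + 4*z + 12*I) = z - 2*I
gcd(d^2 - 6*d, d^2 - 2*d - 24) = d - 6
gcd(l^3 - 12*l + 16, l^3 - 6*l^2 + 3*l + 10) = l - 2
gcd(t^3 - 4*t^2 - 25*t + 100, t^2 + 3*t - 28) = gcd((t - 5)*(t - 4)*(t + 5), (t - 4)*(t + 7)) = t - 4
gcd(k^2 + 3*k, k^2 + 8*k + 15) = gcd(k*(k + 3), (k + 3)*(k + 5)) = k + 3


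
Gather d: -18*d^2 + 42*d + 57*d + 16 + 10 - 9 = -18*d^2 + 99*d + 17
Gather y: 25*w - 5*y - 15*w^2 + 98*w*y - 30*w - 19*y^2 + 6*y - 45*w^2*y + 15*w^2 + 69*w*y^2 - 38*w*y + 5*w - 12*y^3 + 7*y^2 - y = -12*y^3 + y^2*(69*w - 12) + y*(-45*w^2 + 60*w)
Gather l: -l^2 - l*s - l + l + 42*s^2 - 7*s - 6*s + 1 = -l^2 - l*s + 42*s^2 - 13*s + 1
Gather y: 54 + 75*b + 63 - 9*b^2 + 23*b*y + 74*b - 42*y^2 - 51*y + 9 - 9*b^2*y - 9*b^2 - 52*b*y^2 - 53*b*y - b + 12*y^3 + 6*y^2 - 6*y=-18*b^2 + 148*b + 12*y^3 + y^2*(-52*b - 36) + y*(-9*b^2 - 30*b - 57) + 126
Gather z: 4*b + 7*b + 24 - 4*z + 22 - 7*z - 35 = 11*b - 11*z + 11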